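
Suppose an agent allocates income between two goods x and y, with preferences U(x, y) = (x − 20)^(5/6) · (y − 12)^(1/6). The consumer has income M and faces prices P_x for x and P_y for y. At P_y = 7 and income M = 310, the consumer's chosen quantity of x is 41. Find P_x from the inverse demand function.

P_x = 5

MRS = 5·(y−12)/(x−20). Tangency with P_x/P_y gives y−12 = (1/5)·(P_x/P_y)·(x−20).
After buying the subsistence bundle (20, 12), a share 5/6 of the remaining income goes to x: x* = 20 + 5/6·(M − 20P_x − 12P_y)/P_x.
Set x* = 41 in the demand function and solve for P_x: P_x = 5.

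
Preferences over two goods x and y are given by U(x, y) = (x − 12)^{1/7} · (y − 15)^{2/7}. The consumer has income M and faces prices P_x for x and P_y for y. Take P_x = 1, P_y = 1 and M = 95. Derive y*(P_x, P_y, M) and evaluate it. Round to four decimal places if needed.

y* = 60.3333

After buying the subsistence bundle (12, 15), a share 1/3 of the remaining income goes to x: x* = 12 + 1/3·(M − 12P_x − 15P_y)/P_x.
Discretionary income = 95 − 12·1 − 15·1 = 68; y* = 15 + 2/3·68/1 = 60.3333.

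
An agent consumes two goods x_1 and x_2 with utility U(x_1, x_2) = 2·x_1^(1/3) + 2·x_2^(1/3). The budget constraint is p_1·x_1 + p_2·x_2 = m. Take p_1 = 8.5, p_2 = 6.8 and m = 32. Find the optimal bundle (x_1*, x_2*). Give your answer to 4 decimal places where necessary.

x_1* = 1.7775, x_2* = 2.4841

MRS = MU_x_1/MU_x_2 = (x_2/x_1)^(2/3). Set equal to p_1/p_2.
Hence x_2/x_1 = (p_1/p_2)^(1/(2/3)), i.e. raised to the 1.5 power.
With the ratio pinned down, the budget gives x_1* = m/(p_1 + p_2·(x_2/x_1)) and x_2* = (x_2/x_1)·x_1*.
Numerically x_2/x_1 = 1.397542, so x_1* = 32/(8.5 + 6.8·1.397542) = 1.7775 and x_2* = 1.397542·1.7775 = 2.4841.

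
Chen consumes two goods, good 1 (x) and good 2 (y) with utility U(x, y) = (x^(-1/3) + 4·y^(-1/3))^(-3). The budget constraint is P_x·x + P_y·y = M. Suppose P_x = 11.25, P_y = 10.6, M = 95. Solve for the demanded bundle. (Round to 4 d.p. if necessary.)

Substitute y = (y/x)·x into the budget: x* = M/(P_x + P_y·(y/x)).
Numerically y/x = 2.957536, so x* = 95/(11.25 + 10.6·2.957536) = 2.2301 and y* = 2.957536·2.2301 = 6.5955.

x* = 2.2301, y* = 6.5955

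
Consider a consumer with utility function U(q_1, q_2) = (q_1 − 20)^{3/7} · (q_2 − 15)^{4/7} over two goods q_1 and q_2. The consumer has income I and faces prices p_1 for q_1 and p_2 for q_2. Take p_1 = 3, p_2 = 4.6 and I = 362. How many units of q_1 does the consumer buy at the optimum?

Let q_1' = q_1−20, q_2' = q_2−15. MRS = (3/4)·q_2'/q_1' = p_1/p_2.
After buying the subsistence bundle (20, 15), a share 3/7 of the remaining income goes to q_1: q_1* = 20 + 3/7·(I − 20p_1 − 15p_2)/p_1.
Discretionary income = 362 − 20·3 − 15·4.6 = 233; q_1* = 20 + 3/7·233/3 = 53.2857.

q_1* = 53.2857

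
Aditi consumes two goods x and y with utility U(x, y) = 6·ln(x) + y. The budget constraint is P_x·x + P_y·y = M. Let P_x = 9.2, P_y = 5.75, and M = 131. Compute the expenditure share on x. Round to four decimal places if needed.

share on x = 0.2634

Set MRS = P_x/P_y: (6/x)/1 = P_x/P_y.
So x*(P_x,P_y) = 6·P_y/P_x, independent of income; and y* = (M − 6·P_y)/P_y.
At the given prices: x* = 6·5.75/9.2 = 3.75, and y* = 16.7826.
Expenditure on x: 9.2·3.75 = 34.5; share = 0.2634.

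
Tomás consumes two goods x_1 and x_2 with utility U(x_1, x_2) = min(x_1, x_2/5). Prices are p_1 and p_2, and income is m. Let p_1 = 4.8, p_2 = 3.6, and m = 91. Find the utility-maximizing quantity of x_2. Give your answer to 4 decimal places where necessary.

x_2* = 19.9561

Leontief preferences: the optimum is at the kink where x_1/1 = x_2/5, i.e. x_2 = 5·x_1.
Budget: p_1·x_1 + p_2·5·x_1 = m, so (p_1 + 5·p_2)·x_1 = m.
Demand: x_1*(p_1,p_2,m) = m/(p_1 + 5·p_2), x_2* = 5·m/(p_1 + 5·p_2).
Here 4.8 + 5·3.6 = 22.8, giving x_2* = 19.9561.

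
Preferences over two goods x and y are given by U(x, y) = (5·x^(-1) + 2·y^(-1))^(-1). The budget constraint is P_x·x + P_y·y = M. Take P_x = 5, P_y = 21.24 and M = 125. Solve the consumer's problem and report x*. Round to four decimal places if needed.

x* = 10.8529

MU_x ∝ 5·x^(-2), MU_y ∝ 2·y^(-2), so MRS = (5/2)·(y/x)^(2) = P_x/P_y.
Solve for the ratio: y/x = [(2/5)·P_x/P_y]^(0.5).
With the ratio pinned down, the budget gives x* = M/(P_x + P_y·(y/x)) and y* = (y/x)·x*.
Numerically y/x = 0.306858, so x* = 125/(5 + 21.24·0.306858) = 10.8529.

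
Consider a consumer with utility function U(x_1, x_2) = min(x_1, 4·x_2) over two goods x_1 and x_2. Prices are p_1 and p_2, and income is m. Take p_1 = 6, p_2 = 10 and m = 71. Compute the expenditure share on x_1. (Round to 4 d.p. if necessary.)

Leontief preferences: the optimum is at the kink where x_1/4 = x_2/1, i.e. x_2 = (1/4)·x_1.
Budget: p_1·x_1 + p_2·(1/4)·x_1 = m, so (4·p_1 + p_2)·x_1 = 4·m.
Demand: x_1*(p_1,p_2,m) = 4·m/(4·p_1 + p_2), x_2* = m/(4·p_1 + p_2).
Here 4·6 + 10 = 34, giving x_1* = 8.3529 and x_2* = 2.0882.
Expenditure on x_1: 6·8.3529 = 50.1176; share = 0.7059.

share on x_1 = 0.7059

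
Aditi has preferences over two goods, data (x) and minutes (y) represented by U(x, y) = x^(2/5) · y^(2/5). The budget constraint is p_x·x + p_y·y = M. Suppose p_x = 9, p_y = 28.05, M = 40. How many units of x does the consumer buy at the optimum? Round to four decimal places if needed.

Demand: x*(p_x,p_y,M) = 0.5·M/p_x and y* = 0.5·M/p_y.
At p_x=9, p_y=28.05, M=40: x* = 0.5·40/9 = 2.2222.

x* = 2.2222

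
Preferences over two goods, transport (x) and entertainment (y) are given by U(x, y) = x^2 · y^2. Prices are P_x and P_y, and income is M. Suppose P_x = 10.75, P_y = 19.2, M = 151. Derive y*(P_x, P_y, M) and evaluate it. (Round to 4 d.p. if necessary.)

y* = 3.9323

Tangency: MRS = y/x = P_x/P_y.
Rearranging, P_y·y = P_x·x. Substituting into the budget gives P_x·x·(1 + 1) = M.
Demand: x*(P_x,P_y,M) = 0.5·M/P_x and y* = 0.5·M/P_y.
At P_x=10.75, P_y=19.2, M=151: y* = 0.5·151/19.2 = 3.9323.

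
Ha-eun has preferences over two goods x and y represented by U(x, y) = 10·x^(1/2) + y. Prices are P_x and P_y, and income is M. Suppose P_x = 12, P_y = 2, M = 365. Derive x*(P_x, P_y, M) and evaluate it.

Set MRS = P_x/P_y: 5·x^(−1/2) = P_x/P_y.
Thus x* = (5·P_y/P_x)² — independent of M — with the rest of income spent on y.
Plugging in: x* = (5·2/12)² = 0.6944.

x* = 0.6944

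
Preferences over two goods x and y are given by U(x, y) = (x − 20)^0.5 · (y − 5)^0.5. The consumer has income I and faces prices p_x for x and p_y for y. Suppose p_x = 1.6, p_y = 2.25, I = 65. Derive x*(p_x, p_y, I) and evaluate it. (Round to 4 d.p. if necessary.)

Let x' = x−20, y' = y−5. MRS = y'/x' = p_x/p_y.
Substituting into the budget: x* = 20 + 0.5·(I − 20·p_x − 5·p_y)/p_x, and y* = 5 + 0.5·(…)/p_y.
Discretionary income = 65 − 20·1.6 − 5·2.25 = 21.75; x* = 20 + 0.5·21.75/1.6 = 26.7969.

x* = 26.7969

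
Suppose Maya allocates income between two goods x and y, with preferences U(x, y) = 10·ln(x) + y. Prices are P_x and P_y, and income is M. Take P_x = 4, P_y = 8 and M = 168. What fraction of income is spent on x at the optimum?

share on x = 0.4762

Set MRS = P_x/P_y: (10/x)/1 = P_x/P_y.
So x*(P_x,P_y) = 10·P_y/P_x, independent of income; and y* = (M − 10·P_y)/P_y.
At the given prices: x* = 10·8/4 = 20, and y* = 11.
Expenditure on x: 4·20 = 80; share = 0.4762.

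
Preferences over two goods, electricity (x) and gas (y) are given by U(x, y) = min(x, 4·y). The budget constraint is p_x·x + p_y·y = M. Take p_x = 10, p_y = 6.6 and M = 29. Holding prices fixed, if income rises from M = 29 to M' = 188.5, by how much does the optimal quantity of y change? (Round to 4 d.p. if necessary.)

Δy* = 3.4227

With perfect complements, no substitution: consume in ratio x:y = 4:1.
Budget: p_x·x + p_y·(1/4)·x = M, so (4·p_x + p_y)·x = 4·M.
Demand: x*(p_x,p_y,M) = 4·M/(4·p_x + p_y), y* = M/(4·p_x + p_y).
Here 4·10 + 6.6 = 46.6, giving y* = 0.6223.
At M' = 188.5: y* = 4.0451. Change: 4.0451 − 0.6223 = 3.4227.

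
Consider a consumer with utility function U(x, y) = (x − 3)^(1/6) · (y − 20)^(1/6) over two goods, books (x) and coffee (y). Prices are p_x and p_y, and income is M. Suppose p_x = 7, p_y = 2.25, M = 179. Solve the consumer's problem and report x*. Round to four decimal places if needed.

x* = 11.0714

This is Cobb-Douglas in (x−3, y−20): tangency gives 1/6·p_y·(y−20) = 1/6·p_x·(x−3).
Substituting into the budget: x* = 3 + 0.5·(M − 3·p_x − 20·p_y)/p_x, and y* = 20 + 0.5·(…)/p_y.
Discretionary income = 179 − 3·7 − 20·2.25 = 113; x* = 3 + 0.5·113/7 = 11.0714.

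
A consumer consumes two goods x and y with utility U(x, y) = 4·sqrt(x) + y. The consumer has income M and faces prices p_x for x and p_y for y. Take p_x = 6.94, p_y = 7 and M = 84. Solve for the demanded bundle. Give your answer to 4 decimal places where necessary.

MU_x = 2/√x, MU_y = 1. Tangency: 2/√x = p_x/p_y.
Thus x* = (2·p_y/p_x)² — independent of M — with the rest of income spent on y.
Plugging in: x* = (2·7/6.94)² = 4.0695, y* = 7.9654.

x* = 4.0695, y* = 7.9654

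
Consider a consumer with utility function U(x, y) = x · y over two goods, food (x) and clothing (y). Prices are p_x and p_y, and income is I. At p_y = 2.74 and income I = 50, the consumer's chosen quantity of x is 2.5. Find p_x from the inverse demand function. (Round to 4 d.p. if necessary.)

p_x = 10

MU_x/MU_y = (y)/(x); tangency sets this equal to p_x/p_y.
So p_y·y = p_x·x; combined with the budget, a share 0.5 of income goes to x.
Demand: x*(p_x,p_y,I) = 0.5·I/p_x and y* = 0.5·I/p_y.
Set x* = 2.5 in the demand function and solve for p_x: p_x = 10.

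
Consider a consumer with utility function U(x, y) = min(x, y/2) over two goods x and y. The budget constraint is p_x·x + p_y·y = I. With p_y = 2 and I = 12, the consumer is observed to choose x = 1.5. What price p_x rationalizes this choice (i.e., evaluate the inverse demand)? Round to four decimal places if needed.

With perfect complements, no substitution: consume in ratio x:y = 1:2.
Budget: p_x·x + p_y·2·x = I, so (p_x + 2·p_y)·x = I.
Demand: x*(p_x,p_y,I) = I/(p_x + 2·p_y), y* = 2·I/(p_x + 2·p_y).
Set x* = 1.5 in the demand function and solve for p_x: p_x = 4.

p_x = 4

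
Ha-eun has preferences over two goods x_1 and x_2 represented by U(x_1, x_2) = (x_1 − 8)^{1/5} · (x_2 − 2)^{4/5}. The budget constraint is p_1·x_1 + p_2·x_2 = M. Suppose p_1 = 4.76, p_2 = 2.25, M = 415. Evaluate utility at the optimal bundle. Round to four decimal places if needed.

V = 86.386

Let x_1' = x_1−8, x_2' = x_2−2. MRS = (1/4)·x_2'/x_1' = p_1/p_2.
Substituting into the budget: x_1* = 8 + 0.2·(M − 8·p_1 − 2·p_2)/p_1, and x_2* = 2 + 0.8·(…)/p_2.
Discretionary income = 415 − 8·4.76 − 2·2.25 = 372.42; x_1* = 8 + 0.2·372.42/4.76 = 23.6479; x_2* = 2 + 0.8·372.42/2.25 = 134.416.
Utility at the optimum: U(23.6479, 134.416) = 86.386.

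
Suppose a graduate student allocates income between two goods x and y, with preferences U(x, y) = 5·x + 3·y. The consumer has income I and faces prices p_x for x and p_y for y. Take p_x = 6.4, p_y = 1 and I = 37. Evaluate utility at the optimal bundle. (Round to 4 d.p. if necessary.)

V = 111

Linear utility — the consumer picks whichever good has higher MU/price: 5/6.4 = 0.7812 vs 3/1 = 3.
y gives more utility per dollar, so spend all income on y: y* = I/p_y, x* = 0.
Numerically: x* = 0, y* = 37.
Utility at the optimum: U(0, 37) = 111.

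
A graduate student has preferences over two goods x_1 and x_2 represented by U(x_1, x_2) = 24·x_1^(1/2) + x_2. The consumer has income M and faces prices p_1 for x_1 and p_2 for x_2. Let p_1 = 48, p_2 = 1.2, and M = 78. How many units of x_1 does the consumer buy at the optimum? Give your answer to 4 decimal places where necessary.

Utility is quasi-linear in x_2; the FOC for x_1 is 12/√x_1 = p_1/p_2.
Thus x_1* = (12·p_2/p_1)² — independent of M — with the rest of income spent on x_2.
Plugging in: x_1* = (12·1.2/48)² = 0.09.

x_1* = 0.09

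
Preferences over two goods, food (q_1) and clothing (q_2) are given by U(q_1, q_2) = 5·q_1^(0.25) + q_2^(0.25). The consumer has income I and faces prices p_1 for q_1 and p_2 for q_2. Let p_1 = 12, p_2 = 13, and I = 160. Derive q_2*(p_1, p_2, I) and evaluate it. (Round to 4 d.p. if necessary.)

From the CES first-order condition, 5·(q_2/q_1)^(0.75) = p_1/p_2.
Hence q_2/q_1 = ((1/5)·p_1/p_2)^(1/(0.75)), i.e. raised to the 4/3 power.
With the ratio pinned down, the budget gives q_1* = I/(p_1 + p_2·(q_2/q_1)) and q_2* = (q_2/q_1)·q_1*.
Numerically q_2/q_1 = 0.105121, so q_1* = 160/(12 + 13·0.105121) = 11.9702 and q_2* = 0.105121·11.9702 = 1.2583.

q_2* = 1.2583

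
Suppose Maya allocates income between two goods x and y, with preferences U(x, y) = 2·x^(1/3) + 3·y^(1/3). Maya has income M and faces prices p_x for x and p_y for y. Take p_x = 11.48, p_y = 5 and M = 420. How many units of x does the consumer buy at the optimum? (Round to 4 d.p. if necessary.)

x* = 9.6692

MU_x ∝ 2·x^(-2/3), MU_y ∝ 3·y^(-2/3), so MRS = (2/3)·(y/x)^(2/3) = p_x/p_y.
Hence y/x = ((3/2)·p_x/p_y)^(1/(2/3)), i.e. raised to the 1.5 power.
Substitute y = (y/x)·x into the budget: x* = M/(p_x + p_y·(y/x)).
Numerically y/x = 6.391381, so x* = 420/(11.48 + 5·6.391381) = 9.6692.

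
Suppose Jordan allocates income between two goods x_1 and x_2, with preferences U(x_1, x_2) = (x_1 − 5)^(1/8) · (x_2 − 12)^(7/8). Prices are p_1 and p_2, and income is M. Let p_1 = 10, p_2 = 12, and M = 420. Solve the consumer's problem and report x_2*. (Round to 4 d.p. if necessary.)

x_2* = 28.4792

Let x_1' = x_1−5, x_2' = x_2−12. MRS = (1/7)·x_2'/x_1' = p_1/p_2.
After buying the subsistence bundle (5, 12), a share 0.125 of the remaining income goes to x_1: x_1* = 5 + 0.125·(M − 5p_1 − 12p_2)/p_1.
Discretionary income = 420 − 5·10 − 12·12 = 226; x_2* = 12 + 0.875·226/12 = 28.4792.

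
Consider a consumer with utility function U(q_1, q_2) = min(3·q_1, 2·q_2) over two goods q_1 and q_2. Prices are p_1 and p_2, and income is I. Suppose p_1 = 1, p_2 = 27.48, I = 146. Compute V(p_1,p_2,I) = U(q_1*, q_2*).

V = 10.3742

Leontief preferences: the optimum is at the kink where q_1/2 = q_2/3, i.e. q_2 = (3/2)·q_1.
Budget: p_1·q_1 + p_2·(3/2)·q_1 = I, so (2·p_1 + 3·p_2)·q_1 = 2·I.
Demand: q_1*(p_1,p_2,I) = 2·I/(2·p_1 + 3·p_2), q_2* = 3·I/(2·p_1 + 3·p_2).
Here 2·1 + 3·27.48 = 84.44, giving q_1* = 3.4581 and q_2* = 5.1871.
Utility at the optimum: U(3.4581, 5.1871) = 10.3742.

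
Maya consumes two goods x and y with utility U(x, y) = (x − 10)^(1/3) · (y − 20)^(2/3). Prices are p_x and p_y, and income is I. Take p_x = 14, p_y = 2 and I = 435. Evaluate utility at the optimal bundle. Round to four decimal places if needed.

V = 35.2676

Substituting into the budget: x* = 10 + 1/3·(I − 10·p_x − 20·p_y)/p_x, and y* = 20 + 2/3·(…)/p_y.
Discretionary income = 435 − 10·14 − 20·2 = 255; x* = 10 + 1/3·255/14 = 16.0714; y* = 20 + 2/3·255/2 = 105.
Utility at the optimum: U(16.0714, 105) = 35.2676.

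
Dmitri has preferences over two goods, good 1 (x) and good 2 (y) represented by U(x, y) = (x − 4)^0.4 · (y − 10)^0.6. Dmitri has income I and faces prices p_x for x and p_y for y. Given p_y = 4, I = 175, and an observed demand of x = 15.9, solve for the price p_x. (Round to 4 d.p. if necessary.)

This is Cobb-Douglas in (x−4, y−10): tangency gives 0.4·p_y·(y−10) = 0.6·p_x·(x−4).
Substituting into the budget: x* = 4 + 0.4·(I − 4·p_x − 10·p_y)/p_x, and y* = 10 + 0.6·(…)/p_y.
Set x* = 15.9 in the demand function and solve for p_x: p_x = 4.

p_x = 4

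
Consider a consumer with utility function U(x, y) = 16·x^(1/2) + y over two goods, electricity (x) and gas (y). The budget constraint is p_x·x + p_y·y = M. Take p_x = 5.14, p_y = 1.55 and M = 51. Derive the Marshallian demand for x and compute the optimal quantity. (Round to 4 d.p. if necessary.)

x* = 5.8199

Set MRS = p_x/p_y: 8·x^(−1/2) = p_x/p_y.
Solve: √x = 8·p_y/p_x, so x*(p_x,p_y) = (8·p_y/p_x)², and y* = (M − p_x·x*)/p_y.
Plugging in: x* = (8·1.55/5.14)² = 5.8199.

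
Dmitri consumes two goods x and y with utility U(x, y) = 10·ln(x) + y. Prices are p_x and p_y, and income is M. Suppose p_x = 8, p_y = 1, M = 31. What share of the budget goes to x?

share on x = 0.3226

MU_x = 10/x, MU_y = 1. Tangency: 10/x = p_x/p_y.
So x*(p_x,p_y) = 10·p_y/p_x, independent of income; and y* = (M − 10·p_y)/p_y.
At the given prices: x* = 10·1/8 = 1.25, and y* = 21.
Expenditure on x: 8·1.25 = 10; share = 0.3226.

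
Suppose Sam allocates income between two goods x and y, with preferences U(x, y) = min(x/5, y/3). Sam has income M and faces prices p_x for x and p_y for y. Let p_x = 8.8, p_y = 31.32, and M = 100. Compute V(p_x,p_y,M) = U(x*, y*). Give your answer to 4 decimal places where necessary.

Leontief preferences: the optimum is at the kink where x/5 = y/3, i.e. y = (3/5)·x.
Budget: p_x·x + p_y·(3/5)·x = M, so (5·p_x + 3·p_y)·x = 5·M.
Demand: x*(p_x,p_y,M) = 5·M/(5·p_x + 3·p_y), y* = 3·M/(5·p_x + 3·p_y).
Here 5·8.8 + 3·31.32 = 137.96, giving x* = 3.6242 and y* = 2.1745.
Utility at the optimum: U(3.6242, 2.1745) = 0.7248.

V = 0.7248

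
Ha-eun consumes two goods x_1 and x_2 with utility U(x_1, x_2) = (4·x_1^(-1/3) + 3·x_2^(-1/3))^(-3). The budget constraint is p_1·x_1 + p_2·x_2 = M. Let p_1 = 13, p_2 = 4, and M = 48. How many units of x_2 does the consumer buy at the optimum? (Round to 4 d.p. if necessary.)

x_2* = 4.5011

MU_x_1 ∝ 4·x_1^(-4/3), MU_x_2 ∝ 3·x_2^(-4/3), so MRS = (4/3)·(x_2/x_1)^(4/3) = p_1/p_2.
Solve for the ratio: x_2/x_1 = [(3/4)·p_1/p_2]^(0.75).
With the ratio pinned down, the budget gives x_1* = M/(p_1 + p_2·(x_2/x_1)) and x_2* = (x_2/x_1)·x_1*.
Numerically x_2/x_1 = 1.950781, so x_1* = 48/(13 + 4·1.950781) = 2.3073 and x_2* = 1.950781·2.3073 = 4.5011.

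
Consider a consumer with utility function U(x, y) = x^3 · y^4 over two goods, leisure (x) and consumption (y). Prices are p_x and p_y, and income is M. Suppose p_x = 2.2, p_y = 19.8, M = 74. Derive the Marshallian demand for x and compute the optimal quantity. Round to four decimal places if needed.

MU_x/MU_y = (3·y)/(4·x); tangency sets this equal to p_x/p_y.
Rearranging, p_y·y = (4/3)·p_x·x. Substituting into the budget gives p_x·x·(1 + (4/3)) = M.
Demand: x*(p_x,p_y,M) = 3/7·M/p_x and y* = 4/7·M/p_y.
At p_x=2.2, p_y=19.8, M=74: x* = 3/7·74/2.2 = 14.4156.

x* = 14.4156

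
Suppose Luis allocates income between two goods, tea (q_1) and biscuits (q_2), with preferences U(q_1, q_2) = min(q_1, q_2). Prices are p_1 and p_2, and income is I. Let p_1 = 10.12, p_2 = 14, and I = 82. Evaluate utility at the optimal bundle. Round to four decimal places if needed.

V = 3.3997

With perfect complements, no substitution: consume in ratio q_1:q_2 = 1:1.
Budget: p_1·q_1 + p_2·q_1 = I, so (p_1 + p_2)·q_1 = I.
Demand: q_1*(p_1,p_2,I) = I/(p_1 + p_2), q_2* = I/(p_1 + p_2).
Here 10.12 + 14 = 24.12, giving q_1* = 3.3997 and q_2* = 3.3997.
Utility at the optimum: U(3.3997, 3.3997) = 3.3997.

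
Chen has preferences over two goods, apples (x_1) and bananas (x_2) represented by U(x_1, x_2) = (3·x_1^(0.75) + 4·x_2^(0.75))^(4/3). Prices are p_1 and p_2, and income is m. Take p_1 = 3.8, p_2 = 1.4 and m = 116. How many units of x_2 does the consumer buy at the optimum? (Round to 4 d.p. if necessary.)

From the CES first-order condition, (3/4)·(x_2/x_1)^(0.25) = p_1/p_2.
Hence x_2/x_1 = ((4/3)·p_1/p_2)^(1/(0.25)), i.e. raised to the 4 power.
With the ratio pinned down, the budget gives x_1* = m/(p_1 + p_2·(x_2/x_1)) and x_2* = (x_2/x_1)·x_1*.
Numerically x_2/x_1 = 171.544655, so x_1* = 116/(3.8 + 1.4·171.544655) = 0.4755 and x_2* = 171.544655·0.4755 = 81.5665.

x_2* = 81.5665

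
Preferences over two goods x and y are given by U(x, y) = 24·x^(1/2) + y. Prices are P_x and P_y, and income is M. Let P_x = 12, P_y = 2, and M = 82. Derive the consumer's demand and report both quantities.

Solve: √x = 12·P_y/P_x, so x*(P_x,P_y) = (12·P_y/P_x)², and y* = (M − P_x·x*)/P_y.
Plugging in: x* = (12·2/12)² = 4, y* = 17.

x* = 4, y* = 17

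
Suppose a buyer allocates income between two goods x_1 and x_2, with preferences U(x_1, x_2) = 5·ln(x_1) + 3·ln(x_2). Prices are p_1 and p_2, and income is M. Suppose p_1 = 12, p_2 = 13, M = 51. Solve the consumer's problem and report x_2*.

At p_1=12, p_2=13, M=51: x_2* = 0.375·51/13 = 1.4712.

x_2* = 1.4712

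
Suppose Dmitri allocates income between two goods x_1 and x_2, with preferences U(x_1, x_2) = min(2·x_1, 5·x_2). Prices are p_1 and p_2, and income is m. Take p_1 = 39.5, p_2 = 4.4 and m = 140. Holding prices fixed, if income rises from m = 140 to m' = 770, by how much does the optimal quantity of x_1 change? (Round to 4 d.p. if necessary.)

With perfect complements, no substitution: consume in ratio x_1:x_2 = 5:2.
Budget: p_1·x_1 + p_2·(2/5)·x_1 = m, so (5·p_1 + 2·p_2)·x_1 = 5·m.
Demand: x_1*(p_1,p_2,m) = 5·m/(5·p_1 + 2·p_2), x_2* = 2·m/(5·p_1 + 2·p_2).
Here 5·39.5 + 2·4.4 = 206.3, giving x_1* = 3.3931.
At m' = 770: x_1* = 18.6621. Change: 18.6621 − 3.3931 = 15.269.

Δx_1* = 15.269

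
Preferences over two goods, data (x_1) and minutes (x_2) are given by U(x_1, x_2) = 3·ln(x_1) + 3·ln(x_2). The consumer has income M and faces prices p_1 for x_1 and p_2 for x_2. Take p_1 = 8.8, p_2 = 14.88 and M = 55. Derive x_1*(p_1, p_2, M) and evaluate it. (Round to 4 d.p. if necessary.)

x_1* = 3.125

Demand: x_1*(p_1,p_2,M) = 0.5·M/p_1 and x_2* = 0.5·M/p_2.
At p_1=8.8, p_2=14.88, M=55: x_1* = 0.5·55/8.8 = 3.125.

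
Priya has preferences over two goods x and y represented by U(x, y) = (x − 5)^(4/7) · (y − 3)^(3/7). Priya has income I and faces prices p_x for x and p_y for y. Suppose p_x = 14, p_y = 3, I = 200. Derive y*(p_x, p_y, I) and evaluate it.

Let x' = x−5, y' = y−3. MRS = (4/3)·y'/x' = p_x/p_y.
After buying the subsistence bundle (5, 3), a share 4/7 of the remaining income goes to x: x* = 5 + 4/7·(I − 5p_x − 3p_y)/p_x.
Discretionary income = 200 − 5·14 − 3·3 = 121; y* = 3 + 3/7·121/3 = 20.2857.

y* = 20.2857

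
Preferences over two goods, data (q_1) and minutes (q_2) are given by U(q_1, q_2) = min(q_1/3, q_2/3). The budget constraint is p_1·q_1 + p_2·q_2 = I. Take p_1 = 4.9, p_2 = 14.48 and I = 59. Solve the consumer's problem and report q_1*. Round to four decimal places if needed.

Demand: q_1*(p_1,p_2,I) = 3·I/(3·p_1 + 3·p_2), q_2* = 3·I/(3·p_1 + 3·p_2).
Here 3·4.9 + 3·14.48 = 58.14, giving q_1* = 3.0444.

q_1* = 3.0444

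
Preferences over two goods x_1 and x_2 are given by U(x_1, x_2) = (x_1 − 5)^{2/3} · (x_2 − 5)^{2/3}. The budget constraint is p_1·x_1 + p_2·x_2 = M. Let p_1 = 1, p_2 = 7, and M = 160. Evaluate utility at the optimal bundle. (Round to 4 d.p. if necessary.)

V = 64.1903

Let x_1' = x_1−5, x_2' = x_2−5. MRS = x_2'/x_1' = p_1/p_2.
After buying the subsistence bundle (5, 5), a share 0.5 of the remaining income goes to x_1: x_1* = 5 + 0.5·(M − 5p_1 − 5p_2)/p_1.
Discretionary income = 160 − 5·1 − 5·7 = 120; x_1* = 5 + 0.5·120/1 = 65; x_2* = 5 + 0.5·120/7 = 13.5714.
Utility at the optimum: U(65, 13.5714) = 64.1903.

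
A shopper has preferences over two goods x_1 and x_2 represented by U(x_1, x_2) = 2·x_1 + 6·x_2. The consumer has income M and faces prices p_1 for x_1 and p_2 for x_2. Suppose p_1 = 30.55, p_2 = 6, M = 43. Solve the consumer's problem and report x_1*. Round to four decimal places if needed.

Numerically: x_1* = 0, x_2* = 7.1667.

x_1* = 0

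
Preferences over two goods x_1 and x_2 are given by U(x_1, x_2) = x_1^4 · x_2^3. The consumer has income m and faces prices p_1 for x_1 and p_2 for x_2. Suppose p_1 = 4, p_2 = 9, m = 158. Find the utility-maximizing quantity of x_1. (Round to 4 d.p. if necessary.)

Demand: x_1*(p_1,p_2,m) = 4/7·m/p_1 and x_2* = 3/7·m/p_2.
At p_1=4, p_2=9, m=158: x_1* = 4/7·158/4 = 22.5714.

x_1* = 22.5714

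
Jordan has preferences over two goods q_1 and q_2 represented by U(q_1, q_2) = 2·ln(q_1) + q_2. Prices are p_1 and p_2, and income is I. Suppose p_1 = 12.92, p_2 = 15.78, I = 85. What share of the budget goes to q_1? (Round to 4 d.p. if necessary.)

share on q_1 = 0.3713

At the given prices: q_1* = 2·15.78/12.92 = 2.4427, and q_2* = 3.3866.
Expenditure on q_1: 12.92·2.4427 = 31.56; share = 0.3713.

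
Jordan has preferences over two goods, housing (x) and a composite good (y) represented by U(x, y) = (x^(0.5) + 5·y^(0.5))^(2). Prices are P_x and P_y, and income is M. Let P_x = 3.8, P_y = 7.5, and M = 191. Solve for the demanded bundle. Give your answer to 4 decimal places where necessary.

Substitute y = (y/x)·x into the budget: x* = M/(P_x + P_y·(y/x)).
Numerically y/x = 6.417778, so x* = 191/(3.8 + 7.5·6.417778) = 3.6778 and y* = 6.417778·3.6778 = 23.6033.

x* = 3.6778, y* = 23.6033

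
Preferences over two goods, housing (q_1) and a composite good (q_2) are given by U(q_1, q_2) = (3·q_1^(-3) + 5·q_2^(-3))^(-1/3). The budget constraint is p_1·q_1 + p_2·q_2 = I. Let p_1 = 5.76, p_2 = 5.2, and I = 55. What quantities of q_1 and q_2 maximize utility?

q_1* = 4.6526, q_2* = 5.4233

From the CES first-order condition, (3/5)·(q_2/q_1)^(4) = p_1/p_2.
Solve for the ratio: q_2/q_1 = [(5/3)·p_1/p_2]^(0.25).
With the ratio pinned down, the budget gives q_1* = I/(p_1 + p_2·(q_2/q_1)) and q_2* = (q_2/q_1)·q_1*.
Numerically q_2/q_1 = 1.165647, so q_1* = 55/(5.76 + 5.2·1.165647) = 4.6526 and q_2* = 1.165647·4.6526 = 5.4233.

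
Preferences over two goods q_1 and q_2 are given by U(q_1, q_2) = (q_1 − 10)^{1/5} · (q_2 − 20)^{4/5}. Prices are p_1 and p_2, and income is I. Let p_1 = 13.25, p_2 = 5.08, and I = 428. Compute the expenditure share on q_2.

share on q_2 = 0.5998

MRS = (1/4)·(q_2−20)/(q_1−10). Tangency with p_1/p_2 gives q_2−20 = 4·(p_1/p_2)·(q_1−10).
After buying the subsistence bundle (10, 20), a share 0.2 of the remaining income goes to q_1: q_1* = 10 + 0.2·(I − 10p_1 − 20p_2)/p_1.
Discretionary income = 428 − 10·13.25 − 20·5.08 = 193.9; q_1* = 10 + 0.2·193.9/13.25 = 12.9268; q_2* = 20 + 0.8·193.9/5.08 = 50.5354.
Expenditure on q_2: 5.08·50.5354 = 256.72; share = 0.5998.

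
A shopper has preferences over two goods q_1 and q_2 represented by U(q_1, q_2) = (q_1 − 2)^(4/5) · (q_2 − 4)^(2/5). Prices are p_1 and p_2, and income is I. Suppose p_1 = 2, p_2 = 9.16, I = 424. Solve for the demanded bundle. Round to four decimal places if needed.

q_1* = 129.7867, q_2* = 17.9505

MRS = 2·(q_2−4)/(q_1−2). Tangency with p_1/p_2 gives q_2−4 = (1/2)·(p_1/p_2)·(q_1−2).
Substituting into the budget: q_1* = 2 + 2/3·(I − 2·p_1 − 4·p_2)/p_1, and q_2* = 4 + 1/3·(…)/p_2.
Discretionary income = 424 − 2·2 − 4·9.16 = 383.36; q_1* = 2 + 2/3·383.36/2 = 129.7867; q_2* = 4 + 1/3·383.36/9.16 = 17.9505.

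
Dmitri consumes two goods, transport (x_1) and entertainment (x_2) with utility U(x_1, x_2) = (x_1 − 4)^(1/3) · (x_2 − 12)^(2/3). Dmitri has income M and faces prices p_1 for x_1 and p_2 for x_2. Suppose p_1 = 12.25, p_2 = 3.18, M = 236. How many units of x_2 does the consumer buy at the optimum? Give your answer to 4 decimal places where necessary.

x_2* = 43.2034

This is Cobb-Douglas in (x_1−4, x_2−12): tangency gives 1/3·p_2·(x_2−12) = 2/3·p_1·(x_1−4).
After buying the subsistence bundle (4, 12), a share 1/3 of the remaining income goes to x_1: x_1* = 4 + 1/3·(M − 4p_1 − 12p_2)/p_1.
Discretionary income = 236 − 4·12.25 − 12·3.18 = 148.84; x_2* = 12 + 2/3·148.84/3.18 = 43.2034.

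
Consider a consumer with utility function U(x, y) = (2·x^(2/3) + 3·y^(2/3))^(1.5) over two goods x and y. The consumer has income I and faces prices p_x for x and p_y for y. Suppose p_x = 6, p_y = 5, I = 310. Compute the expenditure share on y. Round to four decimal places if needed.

share on y = 0.8294

Numerically y/x = 5.832, so x* = 310/(6 + 5·5.832) = 8.8168 and y* = 5.832·8.8168 = 51.4198.
Expenditure on y: 5·51.4198 = 257.099; share = 0.8294.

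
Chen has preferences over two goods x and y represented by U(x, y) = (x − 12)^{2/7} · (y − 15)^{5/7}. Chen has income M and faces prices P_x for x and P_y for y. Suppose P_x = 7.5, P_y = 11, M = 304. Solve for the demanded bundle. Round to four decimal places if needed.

Let x' = x−12, y' = y−15. MRS = (2/5)·y'/x' = P_x/P_y.
After buying the subsistence bundle (12, 15), a share 2/7 of the remaining income goes to x: x* = 12 + 2/7·(M − 12P_x − 15P_y)/P_x.
Discretionary income = 304 − 12·7.5 − 15·11 = 49; x* = 12 + 2/7·49/7.5 = 13.8667; y* = 15 + 5/7·49/11 = 18.1818.

x* = 13.8667, y* = 18.1818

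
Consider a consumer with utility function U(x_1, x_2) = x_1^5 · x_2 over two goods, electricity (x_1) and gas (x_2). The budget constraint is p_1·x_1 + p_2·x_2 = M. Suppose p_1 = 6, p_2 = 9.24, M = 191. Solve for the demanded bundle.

The MRS is 5·x_2/x_1. Set MRS = p_1/p_2.
So 5·p_2·x_2 = p_1·x_1; combined with the budget, a share 5/6 of income goes to x_1.
Demand: x_1*(p_1,p_2,M) = 5/6·M/p_1 and x_2* = 1/6·M/p_2.
At p_1=6, p_2=9.24, M=191: x_1* = 5/6·191/6 = 26.5278, x_2* = 3.4452.

x_1* = 26.5278, x_2* = 3.4452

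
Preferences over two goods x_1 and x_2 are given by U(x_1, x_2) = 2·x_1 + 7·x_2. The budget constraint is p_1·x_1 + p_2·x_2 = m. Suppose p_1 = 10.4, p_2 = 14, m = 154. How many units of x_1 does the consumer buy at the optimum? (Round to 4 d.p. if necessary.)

x_2 gives more utility per dollar, so spend all income on x_2: x_2* = m/p_2, x_1* = 0.
Numerically: x_1* = 0, x_2* = 11.

x_1* = 0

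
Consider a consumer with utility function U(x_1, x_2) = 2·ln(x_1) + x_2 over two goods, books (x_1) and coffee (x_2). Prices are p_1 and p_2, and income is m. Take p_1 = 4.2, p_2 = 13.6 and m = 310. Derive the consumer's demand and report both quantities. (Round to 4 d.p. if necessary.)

x_1* = 6.4762, x_2* = 20.7941

At the given prices: x_1* = 2·13.6/4.2 = 6.4762, and x_2* = 20.7941.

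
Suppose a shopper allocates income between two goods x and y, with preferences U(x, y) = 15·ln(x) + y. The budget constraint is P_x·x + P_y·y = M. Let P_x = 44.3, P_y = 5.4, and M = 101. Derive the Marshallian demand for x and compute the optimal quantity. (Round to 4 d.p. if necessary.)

Set MRS = P_x/P_y: (15/x)/1 = P_x/P_y.
So x*(P_x,P_y) = 15·P_y/P_x, independent of income; and y* = (M − 15·P_y)/P_y.
At the given prices: x* = 15·5.4/44.3 = 1.8284.

x* = 1.8284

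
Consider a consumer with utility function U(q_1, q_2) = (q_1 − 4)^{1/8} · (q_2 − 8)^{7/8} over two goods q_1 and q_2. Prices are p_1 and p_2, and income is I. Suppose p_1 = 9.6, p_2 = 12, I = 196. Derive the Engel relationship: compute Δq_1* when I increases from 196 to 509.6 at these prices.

This is Cobb-Douglas in (q_1−4, q_2−8): tangency gives 0.125·p_2·(q_2−8) = 0.875·p_1·(q_1−4).
Substituting into the budget: q_1* = 4 + 0.125·(I − 4·p_1 − 8·p_2)/p_1, and q_2* = 8 + 0.875·(…)/p_2.
Discretionary income = 196 − 4·9.6 − 8·12 = 61.6; q_1* = 4 + 0.125·61.6/9.6 = 4.8021.
At I' = 509.6: q_1* = 8.8854. Change: 8.8854 − 4.8021 = 4.0833.

Δq_1* = 4.0833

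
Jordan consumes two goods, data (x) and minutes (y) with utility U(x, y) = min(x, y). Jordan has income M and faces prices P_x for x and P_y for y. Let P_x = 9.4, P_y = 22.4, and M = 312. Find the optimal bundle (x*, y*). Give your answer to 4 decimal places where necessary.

x* = 9.8113, y* = 9.8113

Leontief preferences: the optimum is at the kink where x/1 = y/1, i.e. y = x.
Budget: P_x·x + P_y·x = M, so (P_x + P_y)·x = M.
Demand: x*(P_x,P_y,M) = M/(P_x + P_y), y* = M/(P_x + P_y).
Here 9.4 + 22.4 = 31.8, giving x* = 9.8113 and y* = 9.8113.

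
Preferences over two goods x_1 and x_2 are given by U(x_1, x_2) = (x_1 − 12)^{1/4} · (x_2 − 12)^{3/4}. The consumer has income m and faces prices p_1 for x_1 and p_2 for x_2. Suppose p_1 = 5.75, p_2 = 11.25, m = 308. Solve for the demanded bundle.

x_1* = 16.5217, x_2* = 18.9333

Substituting into the budget: x_1* = 12 + 0.25·(m − 12·p_1 − 12·p_2)/p_1, and x_2* = 12 + 0.75·(…)/p_2.
Discretionary income = 308 − 12·5.75 − 12·11.25 = 104; x_1* = 12 + 0.25·104/5.75 = 16.5217; x_2* = 12 + 0.75·104/11.25 = 18.9333.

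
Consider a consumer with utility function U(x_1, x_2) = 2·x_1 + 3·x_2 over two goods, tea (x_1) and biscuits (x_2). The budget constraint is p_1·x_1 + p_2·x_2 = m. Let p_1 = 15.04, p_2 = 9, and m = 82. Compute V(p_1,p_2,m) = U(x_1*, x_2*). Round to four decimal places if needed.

Perfect substitutes: compare marginal utility per dollar. 2/p_1 vs 3/p_2 → 0.133 vs 0.3333.
x_2 gives more utility per dollar, so spend all income on x_2: x_2* = m/p_2, x_1* = 0.
Numerically: x_1* = 0, x_2* = 9.1111.
Utility at the optimum: U(0, 9.1111) = 27.3333.

V = 27.3333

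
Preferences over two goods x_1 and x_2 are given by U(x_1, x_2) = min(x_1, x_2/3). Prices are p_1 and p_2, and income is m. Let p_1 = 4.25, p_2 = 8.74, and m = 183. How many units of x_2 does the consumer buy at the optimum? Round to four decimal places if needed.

Leontief preferences: the optimum is at the kink where x_1/1 = x_2/3, i.e. x_2 = 3·x_1.
Budget: p_1·x_1 + p_2·3·x_1 = m, so (p_1 + 3·p_2)·x_1 = m.
Demand: x_1*(p_1,p_2,m) = m/(p_1 + 3·p_2), x_2* = 3·m/(p_1 + 3·p_2).
Here 4.25 + 3·8.74 = 30.47, giving x_2* = 18.0177.

x_2* = 18.0177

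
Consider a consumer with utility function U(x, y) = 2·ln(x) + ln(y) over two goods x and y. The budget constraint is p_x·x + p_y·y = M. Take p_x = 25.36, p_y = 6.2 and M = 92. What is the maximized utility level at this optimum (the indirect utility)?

V = 3.3649

Tangency: MRS = 2·y/x = p_x/p_y.
So 2·p_y·y = p_x·x; combined with the budget, a share 2/3 of income goes to x.
Demand: x*(p_x,p_y,M) = 2/3·M/p_x and y* = 1/3·M/p_y.
At p_x=25.36, p_y=6.2, M=92: x* = 2/3·92/25.36 = 2.4185, y* = 4.9462.
Utility at the optimum: U(2.4185, 4.9462) = 3.3649.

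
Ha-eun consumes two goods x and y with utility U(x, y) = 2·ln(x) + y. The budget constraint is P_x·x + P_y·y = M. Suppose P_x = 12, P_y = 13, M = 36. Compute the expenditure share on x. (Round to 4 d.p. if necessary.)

share on x = 0.7222

MU_x = 2/x, MU_y = 1. Tangency: 2/x = P_x/P_y.
So x*(P_x,P_y) = 2·P_y/P_x, independent of income; and y* = (M − 2·P_y)/P_y.
At the given prices: x* = 2·13/12 = 2.1667, and y* = 0.7692.
Expenditure on x: 12·2.1667 = 26; share = 0.7222.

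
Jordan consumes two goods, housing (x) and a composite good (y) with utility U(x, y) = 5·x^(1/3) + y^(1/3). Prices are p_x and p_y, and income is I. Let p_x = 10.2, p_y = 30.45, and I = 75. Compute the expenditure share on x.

From the CES first-order condition, 5·(y/x)^(2/3) = p_x/p_y.
Hence y/x = ((1/5)·p_x/p_y)^(1/(2/3)), i.e. raised to the 1.5 power.
Substitute y = (y/x)·x into the budget: x* = I/(p_x + p_y·(y/x)).
Numerically y/x = 0.017341, so x* = 75/(10.2 + 30.45·0.017341) = 6.991 and y* = 0.017341·6.991 = 0.1212.
Expenditure on x: 10.2·6.991 = 71.3086; share = 0.9508.

share on x = 0.9508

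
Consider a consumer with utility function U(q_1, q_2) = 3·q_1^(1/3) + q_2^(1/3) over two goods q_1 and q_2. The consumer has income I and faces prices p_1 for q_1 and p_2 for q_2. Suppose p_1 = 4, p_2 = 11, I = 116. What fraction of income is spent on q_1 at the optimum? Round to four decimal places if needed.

MU_q_1 ∝ 3·q_1^(-2/3), MU_q_2 ∝ q_2^(-2/3), so MRS = 3·(q_2/q_1)^(2/3) = p_1/p_2.
Hence q_2/q_1 = ((1/3)·p_1/p_2)^(1/(2/3)), i.e. raised to the 1.5 power.
With the ratio pinned down, the budget gives q_1* = I/(p_1 + p_2·(q_2/q_1)) and q_2* = (q_2/q_1)·q_1*.
Numerically q_2/q_1 = 0.042201, so q_1* = 116/(4 + 11·0.042201) = 25.9845 and q_2* = 0.042201·25.9845 = 1.0966.
Expenditure on q_1: 4·25.9845 = 103.9378; share = 0.896.

share on q_1 = 0.896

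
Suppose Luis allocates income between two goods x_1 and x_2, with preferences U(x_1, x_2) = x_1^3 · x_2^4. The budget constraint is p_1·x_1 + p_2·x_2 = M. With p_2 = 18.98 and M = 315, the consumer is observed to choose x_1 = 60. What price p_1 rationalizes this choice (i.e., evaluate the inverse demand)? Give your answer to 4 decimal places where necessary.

The MRS is (3/4)·x_2/x_1. Set MRS = p_1/p_2.
So 3·p_2·x_2 = 4·p_1·x_1; combined with the budget, a share 3/7 of income goes to x_1.
Demand: x_1*(p_1,p_2,M) = 3/7·M/p_1 and x_2* = 4/7·M/p_2.
Set x_1* = 60 in the demand function and solve for p_1: p_1 = 2.25.

p_1 = 2.25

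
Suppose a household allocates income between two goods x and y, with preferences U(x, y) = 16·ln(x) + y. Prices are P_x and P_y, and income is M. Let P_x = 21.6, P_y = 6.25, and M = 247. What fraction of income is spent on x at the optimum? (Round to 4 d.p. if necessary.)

share on x = 0.4049

MU_x = 16/x, MU_y = 1. Tangency: 16/x = P_x/P_y.
So x*(P_x,P_y) = 16·P_y/P_x, independent of income; and y* = (M − 16·P_y)/P_y.
At the given prices: x* = 16·6.25/21.6 = 4.6296, and y* = 23.52.
Expenditure on x: 21.6·4.6296 = 100; share = 0.4049.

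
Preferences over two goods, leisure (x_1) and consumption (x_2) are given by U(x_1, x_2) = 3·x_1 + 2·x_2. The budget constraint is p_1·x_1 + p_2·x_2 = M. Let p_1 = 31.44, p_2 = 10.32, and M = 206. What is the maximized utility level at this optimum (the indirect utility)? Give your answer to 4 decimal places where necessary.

V = 39.9225

Numerically: x_1* = 0, x_2* = 19.9612.
Utility at the optimum: U(0, 19.9612) = 39.9225.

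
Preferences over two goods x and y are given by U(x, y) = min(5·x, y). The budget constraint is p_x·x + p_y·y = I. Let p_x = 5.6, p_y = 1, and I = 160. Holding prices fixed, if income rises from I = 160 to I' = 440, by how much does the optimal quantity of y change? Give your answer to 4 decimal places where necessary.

With perfect complements, no substitution: consume in ratio x:y = 1:5.
Budget: p_x·x + p_y·5·x = I, so (p_x + 5·p_y)·x = I.
Demand: x*(p_x,p_y,I) = I/(p_x + 5·p_y), y* = 5·I/(p_x + 5·p_y).
Here 5.6 + 5·1 = 10.6, giving y* = 75.4717.
At I' = 440: y* = 207.5472. Change: 207.5472 − 75.4717 = 132.0755.

Δy* = 132.0755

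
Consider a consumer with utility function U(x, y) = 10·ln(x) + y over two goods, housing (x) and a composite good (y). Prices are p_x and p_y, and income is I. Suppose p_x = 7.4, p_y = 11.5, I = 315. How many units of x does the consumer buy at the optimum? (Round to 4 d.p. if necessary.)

Set MRS = p_x/p_y: (10/x)/1 = p_x/p_y.
So x*(p_x,p_y) = 10·p_y/p_x, independent of income; and y* = (I − 10·p_y)/p_y.
At the given prices: x* = 10·11.5/7.4 = 15.5405.

x* = 15.5405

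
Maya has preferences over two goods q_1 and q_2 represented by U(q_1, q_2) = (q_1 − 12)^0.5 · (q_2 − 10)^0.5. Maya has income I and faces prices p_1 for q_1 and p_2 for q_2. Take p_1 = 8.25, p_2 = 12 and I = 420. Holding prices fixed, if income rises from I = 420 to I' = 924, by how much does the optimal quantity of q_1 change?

MRS = (q_2−10)/(q_1−12). Tangency with p_1/p_2 gives q_2−10 = (p_1/p_2)·(q_1−12).
Substituting into the budget: q_1* = 12 + 0.5·(I − 12·p_1 − 10·p_2)/p_1, and q_2* = 10 + 0.5·(…)/p_2.
Discretionary income = 420 − 12·8.25 − 10·12 = 201; q_1* = 12 + 0.5·201/8.25 = 24.1818.
At I' = 924: q_1* = 54.7273. Change: 54.7273 − 24.1818 = 30.5455.

Δq_1* = 30.5455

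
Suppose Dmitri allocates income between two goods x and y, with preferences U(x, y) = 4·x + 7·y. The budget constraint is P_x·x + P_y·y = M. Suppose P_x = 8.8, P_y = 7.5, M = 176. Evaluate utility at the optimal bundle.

V = 164.2667

Numerically: x* = 0, y* = 23.4667.
Utility at the optimum: U(0, 23.4667) = 164.2667.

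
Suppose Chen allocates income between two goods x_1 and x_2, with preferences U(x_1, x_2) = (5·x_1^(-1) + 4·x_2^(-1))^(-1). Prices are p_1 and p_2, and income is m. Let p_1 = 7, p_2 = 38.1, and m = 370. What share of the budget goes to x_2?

From the CES first-order condition, (5/4)·(x_2/x_1)^(2) = p_1/p_2.
Hence x_2/x_1 = ((4/5)·p_1/p_2)^(1/(2)), i.e. raised to the 0.5 power.
Substitute x_2 = (x_2/x_1)·x_1 into the budget: x_1* = m/(p_1 + p_2·(x_2/x_1)).
Numerically x_2/x_1 = 0.383382, so x_1* = 370/(7 + 38.1·0.383382) = 17.1242 and x_2* = 0.383382·17.1242 = 6.5651.
Expenditure on x_2: 38.1·6.5651 = 250.1306; share = 0.676.

share on x_2 = 0.676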